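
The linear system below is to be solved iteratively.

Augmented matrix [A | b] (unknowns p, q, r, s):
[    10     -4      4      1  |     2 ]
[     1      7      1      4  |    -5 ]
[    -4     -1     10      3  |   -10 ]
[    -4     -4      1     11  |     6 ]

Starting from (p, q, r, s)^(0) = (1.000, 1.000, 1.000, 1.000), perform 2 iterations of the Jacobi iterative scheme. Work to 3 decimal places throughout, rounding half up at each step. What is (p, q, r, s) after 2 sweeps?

(-0.227, -1.290, -1.472, 0.083)

Iteration 1:
  p = (2 - (-4)·1.000 - (4)·1.000 - (1)·1.000) / (10) = 0.100
  q = (-5 - (1)·1.000 - (1)·1.000 - (4)·1.000) / (7) = -1.571
  r = (-10 - (-4)·1.000 - (-1)·1.000 - (3)·1.000) / (10) = -0.800
  s = (6 - (-4)·1.000 - (-4)·1.000 - (1)·1.000) / (11) = 1.182
Iteration 2:
  p = (2 - (-4)·-1.571 - (4)·-0.800 - (1)·1.182) / (10) = -0.227
  q = (-5 - (1)·0.100 - (1)·-0.800 - (4)·1.182) / (7) = -1.290
  r = (-10 - (-4)·0.100 - (-1)·-1.571 - (3)·1.182) / (10) = -1.472
  s = (6 - (-4)·0.100 - (-4)·-1.571 - (1)·-0.800) / (11) = 0.083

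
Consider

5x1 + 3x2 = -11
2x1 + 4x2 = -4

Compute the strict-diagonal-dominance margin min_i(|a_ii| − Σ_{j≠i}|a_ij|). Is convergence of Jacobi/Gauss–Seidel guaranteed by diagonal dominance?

row 1: |5| − (3) = 2
row 2: |4| − (2) = 2
minimum over rows = 2 → strictly diagonally dominant (convergence guaranteed)

2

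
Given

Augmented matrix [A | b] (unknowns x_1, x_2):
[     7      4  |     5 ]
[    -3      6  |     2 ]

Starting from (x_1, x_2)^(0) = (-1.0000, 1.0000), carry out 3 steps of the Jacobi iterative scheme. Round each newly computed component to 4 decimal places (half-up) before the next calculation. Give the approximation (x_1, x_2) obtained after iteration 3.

(0.4830, 0.7381)

Iteration 1:
  x_1 = (5 - (4)·1.0000) / (7) = 0.1429
  x_2 = (2 - (-3)·-1.0000) / (6) = -0.1667
Iteration 2:
  x_1 = (5 - (4)·-0.1667) / (7) = 0.8095
  x_2 = (2 - (-3)·0.1429) / (6) = 0.4048
Iteration 3:
  x_1 = (5 - (4)·0.4048) / (7) = 0.4830
  x_2 = (2 - (-3)·0.8095) / (6) = 0.7381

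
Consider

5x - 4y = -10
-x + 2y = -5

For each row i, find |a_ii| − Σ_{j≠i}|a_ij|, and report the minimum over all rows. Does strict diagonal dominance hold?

row 1: |5| − (4) = 1
row 2: |2| − (1) = 1
minimum over rows = 1 → strictly diagonally dominant (convergence guaranteed)

1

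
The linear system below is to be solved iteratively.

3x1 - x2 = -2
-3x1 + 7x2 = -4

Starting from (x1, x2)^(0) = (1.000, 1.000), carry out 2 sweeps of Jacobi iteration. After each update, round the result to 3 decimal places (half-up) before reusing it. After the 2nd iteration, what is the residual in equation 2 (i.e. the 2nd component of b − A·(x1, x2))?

-1.144

Iteration 1:
  x1 = (-2 - (-1)·1.000) / (3) = -0.333
  x2 = (-4 - (-3)·1.000) / (7) = -0.143
Iteration 2:
  x1 = (-2 - (-1)·-0.143) / (3) = -0.714
  x2 = (-4 - (-3)·-0.333) / (7) = -0.714
Residual b − A·x = (-0.572, -1.144)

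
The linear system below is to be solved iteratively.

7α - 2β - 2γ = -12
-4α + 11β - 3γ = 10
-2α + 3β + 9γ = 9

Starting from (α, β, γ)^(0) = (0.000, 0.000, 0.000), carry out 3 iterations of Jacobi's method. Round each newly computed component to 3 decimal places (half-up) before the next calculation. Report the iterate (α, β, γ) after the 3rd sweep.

Iteration 1:
  α = (-12 - (-2)·0.000 - (-2)·0.000) / (7) = -1.714
  β = (10 - (-4)·0.000 - (-3)·0.000) / (11) = 0.909
  γ = (9 - (-2)·0.000 - (3)·0.000) / (9) = 1.000
Iteration 2:
  α = (-12 - (-2)·0.909 - (-2)·1.000) / (7) = -1.169
  β = (10 - (-4)·-1.714 - (-3)·1.000) / (11) = 0.559
  γ = (9 - (-2)·-1.714 - (3)·0.909) / (9) = 0.316
Iteration 3:
  α = (-12 - (-2)·0.559 - (-2)·0.316) / (7) = -1.464
  β = (10 - (-4)·-1.169 - (-3)·0.316) / (11) = 0.570
  γ = (9 - (-2)·-1.169 - (3)·0.559) / (9) = 0.554

(-1.464, 0.570, 0.554)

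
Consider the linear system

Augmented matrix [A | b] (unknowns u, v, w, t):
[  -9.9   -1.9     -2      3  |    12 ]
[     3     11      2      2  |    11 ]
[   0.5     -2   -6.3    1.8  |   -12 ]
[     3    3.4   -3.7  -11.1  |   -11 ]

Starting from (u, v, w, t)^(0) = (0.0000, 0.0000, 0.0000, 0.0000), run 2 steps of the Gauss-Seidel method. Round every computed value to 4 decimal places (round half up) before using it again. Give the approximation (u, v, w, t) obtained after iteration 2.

Iteration 1:
  u = (12 - (-1.9)·0.0000 - (-2)·0.0000 - (3)·0.0000) / (-9.9) = -1.2121
  v = (11 - (3)·-1.2121 - (2)·0.0000 - (2)·0.0000) / (11) = 1.3306
  w = (-12 - (0.5)·-1.2121 - (-2)·1.3306 - (1.8)·0.0000) / (-6.3) = 1.3862
  t = (-11 - (3)·-1.2121 - (3.4)·1.3306 - (-3.7)·1.3862) / (-11.1) = 0.6089
Iteration 2:
  u = (12 - (-1.9)·1.3306 - (-2)·1.3862 - (3)·0.6089) / (-9.9) = -1.5630
  v = (11 - (3)·-1.5630 - (2)·1.3862 - (2)·0.6089) / (11) = 1.0635
  w = (-12 - (0.5)·-1.5630 - (-2)·1.0635 - (1.8)·0.6089) / (-6.3) = 1.6171
  t = (-11 - (3)·-1.5630 - (3.4)·1.0635 - (-3.7)·1.6171) / (-11.1) = 0.3553

(-1.5630, 1.0635, 1.6171, 0.3553)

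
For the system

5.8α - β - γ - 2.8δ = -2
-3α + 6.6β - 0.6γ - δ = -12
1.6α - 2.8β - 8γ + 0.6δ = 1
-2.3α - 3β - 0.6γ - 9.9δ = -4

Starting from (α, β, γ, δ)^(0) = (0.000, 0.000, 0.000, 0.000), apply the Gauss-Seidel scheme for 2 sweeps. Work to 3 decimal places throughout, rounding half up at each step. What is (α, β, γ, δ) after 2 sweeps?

(-0.091, -1.655, 0.515, 0.895)

Iteration 1:
  α = (-2 - (-1)·0.000 - (-1)·0.000 - (-2.8)·0.000) / (5.8) = -0.345
  β = (-12 - (-3)·-0.345 - (-0.6)·0.000 - (-1)·0.000) / (6.6) = -1.975
  γ = (1 - (1.6)·-0.345 - (-2.8)·-1.975 - (0.6)·0.000) / (-8) = 0.497
  δ = (-4 - (-2.3)·-0.345 - (-3)·-1.975 - (-0.6)·0.497) / (-9.9) = 1.053
Iteration 2:
  α = (-2 - (-1)·-1.975 - (-1)·0.497 - (-2.8)·1.053) / (5.8) = -0.091
  β = (-12 - (-3)·-0.091 - (-0.6)·0.497 - (-1)·1.053) / (6.6) = -1.655
  γ = (1 - (1.6)·-0.091 - (-2.8)·-1.655 - (0.6)·1.053) / (-8) = 0.515
  δ = (-4 - (-2.3)·-0.091 - (-3)·-1.655 - (-0.6)·0.515) / (-9.9) = 0.895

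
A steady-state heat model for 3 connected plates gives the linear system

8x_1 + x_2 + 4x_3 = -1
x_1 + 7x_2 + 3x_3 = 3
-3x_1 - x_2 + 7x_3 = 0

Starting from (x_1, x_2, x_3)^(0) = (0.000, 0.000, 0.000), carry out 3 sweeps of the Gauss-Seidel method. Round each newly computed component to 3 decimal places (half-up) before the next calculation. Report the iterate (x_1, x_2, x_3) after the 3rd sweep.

Iteration 1:
  x_1 = (-1 - (1)·0.000 - (4)·0.000) / (8) = -0.125
  x_2 = (3 - (1)·-0.125 - (3)·0.000) / (7) = 0.446
  x_3 = (0 - (-3)·-0.125 - (-1)·0.446) / (7) = 0.010
Iteration 2:
  x_1 = (-1 - (1)·0.446 - (4)·0.010) / (8) = -0.186
  x_2 = (3 - (1)·-0.186 - (3)·0.010) / (7) = 0.451
  x_3 = (0 - (-3)·-0.186 - (-1)·0.451) / (7) = -0.015
Iteration 3:
  x_1 = (-1 - (1)·0.451 - (4)·-0.015) / (8) = -0.174
  x_2 = (3 - (1)·-0.174 - (3)·-0.015) / (7) = 0.460
  x_3 = (0 - (-3)·-0.174 - (-1)·0.460) / (7) = -0.009

(-0.174, 0.460, -0.009)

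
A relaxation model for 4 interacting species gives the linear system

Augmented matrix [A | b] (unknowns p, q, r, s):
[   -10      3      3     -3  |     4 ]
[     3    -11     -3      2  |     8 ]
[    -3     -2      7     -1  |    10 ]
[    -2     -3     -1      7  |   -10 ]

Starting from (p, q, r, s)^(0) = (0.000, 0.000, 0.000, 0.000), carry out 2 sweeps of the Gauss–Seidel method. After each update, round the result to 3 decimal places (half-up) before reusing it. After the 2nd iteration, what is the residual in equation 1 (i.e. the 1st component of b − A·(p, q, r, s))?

1.574

Iteration 1:
  p = (4 - (3)·0.000 - (3)·0.000 - (-3)·0.000) / (-10) = -0.400
  q = (8 - (3)·-0.400 - (-3)·0.000 - (2)·0.000) / (-11) = -0.836
  r = (10 - (-3)·-0.400 - (-2)·-0.836 - (-1)·0.000) / (7) = 1.018
  s = (-10 - (-2)·-0.400 - (-3)·-0.836 - (-1)·1.018) / (7) = -1.756
Iteration 2:
  p = (4 - (3)·-0.836 - (3)·1.018 - (-3)·-1.756) / (-10) = 0.181
  q = (8 - (3)·0.181 - (-3)·1.018 - (2)·-1.756) / (-11) = -1.275
  r = (10 - (-3)·0.181 - (-2)·-1.275 - (-1)·-1.756) / (7) = 0.891
  s = (-10 - (-2)·0.181 - (-3)·-1.275 - (-1)·0.891) / (7) = -1.796
Residual b − A·x = (1.574, -0.303, -0.040, 0.000)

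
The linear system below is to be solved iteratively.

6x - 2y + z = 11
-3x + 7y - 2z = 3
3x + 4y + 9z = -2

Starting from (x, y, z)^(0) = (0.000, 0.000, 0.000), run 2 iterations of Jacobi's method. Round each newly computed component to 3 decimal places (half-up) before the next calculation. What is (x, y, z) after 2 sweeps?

Iteration 1:
  x = (11 - (-2)·0.000 - (1)·0.000) / (6) = 1.833
  y = (3 - (-3)·0.000 - (-2)·0.000) / (7) = 0.429
  z = (-2 - (3)·0.000 - (4)·0.000) / (9) = -0.222
Iteration 2:
  x = (11 - (-2)·0.429 - (1)·-0.222) / (6) = 2.013
  y = (3 - (-3)·1.833 - (-2)·-0.222) / (7) = 1.151
  z = (-2 - (3)·1.833 - (4)·0.429) / (9) = -1.024

(2.013, 1.151, -1.024)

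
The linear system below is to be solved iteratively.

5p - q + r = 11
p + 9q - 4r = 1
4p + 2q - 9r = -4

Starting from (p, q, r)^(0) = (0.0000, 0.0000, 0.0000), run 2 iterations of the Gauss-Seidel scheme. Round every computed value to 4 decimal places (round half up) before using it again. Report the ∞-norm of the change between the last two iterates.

Iteration 1:
  p = (11 - (-1)·0.0000 - (1)·0.0000) / (5) = 2.2000
  q = (1 - (1)·2.2000 - (-4)·0.0000) / (9) = -0.1333
  r = (-4 - (4)·2.2000 - (2)·-0.1333) / (-9) = 1.3926
Iteration 2:
  p = (11 - (-1)·-0.1333 - (1)·1.3926) / (5) = 1.8948
  q = (1 - (1)·1.8948 - (-4)·1.3926) / (9) = 0.5195
  r = (-4 - (4)·1.8948 - (2)·0.5195) / (-9) = 1.4020
Change: (-0.3052, 0.6528, 0.0094) → max |·| = 0.6528

0.6528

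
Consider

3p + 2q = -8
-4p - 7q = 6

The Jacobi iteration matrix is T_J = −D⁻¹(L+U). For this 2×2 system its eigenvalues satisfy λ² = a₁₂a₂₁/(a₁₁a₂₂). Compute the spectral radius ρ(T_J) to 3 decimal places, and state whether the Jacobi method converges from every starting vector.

a₁₂a₂₁/(a₁₁a₂₂) = (2)·(-4) / ((3)·(-7)) = 0.380952
ρ = √|0.380952| = √0.380952 = 0.617
ρ < 1, so Jacobi converges

0.617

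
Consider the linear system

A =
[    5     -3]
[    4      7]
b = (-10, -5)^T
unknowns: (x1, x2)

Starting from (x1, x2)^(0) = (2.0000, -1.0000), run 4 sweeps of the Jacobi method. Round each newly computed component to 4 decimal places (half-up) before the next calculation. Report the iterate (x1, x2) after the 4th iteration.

(-1.3608, 0.1641)

Iteration 1:
  x1 = (-10 - (-3)·-1.0000) / (5) = -2.6000
  x2 = (-5 - (4)·2.0000) / (7) = -1.8571
Iteration 2:
  x1 = (-10 - (-3)·-1.8571) / (5) = -3.1143
  x2 = (-5 - (4)·-2.6000) / (7) = 0.7714
Iteration 3:
  x1 = (-10 - (-3)·0.7714) / (5) = -1.5372
  x2 = (-5 - (4)·-3.1143) / (7) = 1.0653
Iteration 4:
  x1 = (-10 - (-3)·1.0653) / (5) = -1.3608
  x2 = (-5 - (4)·-1.5372) / (7) = 0.1641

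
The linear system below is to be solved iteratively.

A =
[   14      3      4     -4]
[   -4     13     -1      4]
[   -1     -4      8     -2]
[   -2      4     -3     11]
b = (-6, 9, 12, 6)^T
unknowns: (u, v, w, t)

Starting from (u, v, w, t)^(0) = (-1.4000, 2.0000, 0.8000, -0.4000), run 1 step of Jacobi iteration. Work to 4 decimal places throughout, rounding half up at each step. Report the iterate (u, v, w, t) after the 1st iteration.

(-1.2000, 0.4462, 2.2250, -0.2182)

Iteration 1:
  u = (-6 - (3)·2.0000 - (4)·0.8000 - (-4)·-0.4000) / (14) = -1.2000
  v = (9 - (-4)·-1.4000 - (-1)·0.8000 - (4)·-0.4000) / (13) = 0.4462
  w = (12 - (-1)·-1.4000 - (-4)·2.0000 - (-2)·-0.4000) / (8) = 2.2250
  t = (6 - (-2)·-1.4000 - (4)·2.0000 - (-3)·0.8000) / (11) = -0.2182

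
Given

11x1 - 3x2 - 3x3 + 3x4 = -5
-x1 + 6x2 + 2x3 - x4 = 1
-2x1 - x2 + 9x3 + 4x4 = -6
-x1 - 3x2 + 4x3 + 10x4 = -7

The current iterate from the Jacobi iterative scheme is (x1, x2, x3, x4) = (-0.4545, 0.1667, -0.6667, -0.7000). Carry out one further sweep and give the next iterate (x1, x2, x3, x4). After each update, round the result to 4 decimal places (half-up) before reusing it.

One sweep:
  x1 = (-5 - (-3)·0.1667 - (-3)·-0.6667 - (3)·-0.7000) / (11) = -0.4000
  x2 = (1 - (-1)·-0.4545 - (2)·-0.6667 - (-1)·-0.7000) / (6) = 0.1965
  x3 = (-6 - (-2)·-0.4545 - (-1)·0.1667 - (4)·-0.7000) / (9) = -0.4380
  x4 = (-7 - (-1)·-0.4545 - (-3)·0.1667 - (4)·-0.6667) / (10) = -0.4288

(-0.4000, 0.1965, -0.4380, -0.4288)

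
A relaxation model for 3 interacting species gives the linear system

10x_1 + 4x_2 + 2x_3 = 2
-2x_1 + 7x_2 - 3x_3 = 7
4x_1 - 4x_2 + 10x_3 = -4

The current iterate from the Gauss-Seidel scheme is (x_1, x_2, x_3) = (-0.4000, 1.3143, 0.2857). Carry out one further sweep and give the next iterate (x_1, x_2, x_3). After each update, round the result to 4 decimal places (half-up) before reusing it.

(-0.3829, 1.0130, 0.1584)

One sweep:
  x_1 = (2 - (4)·1.3143 - (2)·0.2857) / (10) = -0.3829
  x_2 = (7 - (-2)·-0.3829 - (-3)·0.2857) / (7) = 1.0130
  x_3 = (-4 - (4)·-0.3829 - (-4)·1.0130) / (10) = 0.1584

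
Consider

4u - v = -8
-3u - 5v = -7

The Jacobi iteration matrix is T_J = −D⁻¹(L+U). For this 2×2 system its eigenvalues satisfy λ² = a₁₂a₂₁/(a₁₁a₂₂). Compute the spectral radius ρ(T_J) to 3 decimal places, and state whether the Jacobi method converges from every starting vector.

0.387

a₁₂a₂₁/(a₁₁a₂₂) = (-1)·(-3) / ((4)·(-5)) = -0.150000
ρ = √|-0.150000| = √0.150000 = 0.387
ρ < 1, so Jacobi converges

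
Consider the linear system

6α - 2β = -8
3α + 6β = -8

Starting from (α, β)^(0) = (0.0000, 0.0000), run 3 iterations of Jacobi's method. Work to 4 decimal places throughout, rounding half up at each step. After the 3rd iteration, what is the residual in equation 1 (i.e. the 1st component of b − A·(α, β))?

0.4448

Iteration 1:
  α = (-8 - (-2)·0.0000) / (6) = -1.3333
  β = (-8 - (3)·0.0000) / (6) = -1.3333
Iteration 2:
  α = (-8 - (-2)·-1.3333) / (6) = -1.7778
  β = (-8 - (3)·-1.3333) / (6) = -0.6667
Iteration 3:
  α = (-8 - (-2)·-0.6667) / (6) = -1.5556
  β = (-8 - (3)·-1.7778) / (6) = -0.4444
Residual b − A·x = (0.4448, -0.6668)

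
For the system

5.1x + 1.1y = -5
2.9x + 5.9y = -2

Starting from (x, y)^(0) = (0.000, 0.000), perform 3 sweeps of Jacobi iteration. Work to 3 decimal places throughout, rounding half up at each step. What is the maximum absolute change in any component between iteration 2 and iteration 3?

0.104

Iteration 1:
  x = (-5 - (1.1)·0.000) / (5.1) = -0.980
  y = (-2 - (2.9)·0.000) / (5.9) = -0.339
Iteration 2:
  x = (-5 - (1.1)·-0.339) / (5.1) = -0.907
  y = (-2 - (2.9)·-0.980) / (5.9) = 0.143
Iteration 3:
  x = (-5 - (1.1)·0.143) / (5.1) = -1.011
  y = (-2 - (2.9)·-0.907) / (5.9) = 0.107
Change: (-0.104, -0.036) → max |·| = 0.104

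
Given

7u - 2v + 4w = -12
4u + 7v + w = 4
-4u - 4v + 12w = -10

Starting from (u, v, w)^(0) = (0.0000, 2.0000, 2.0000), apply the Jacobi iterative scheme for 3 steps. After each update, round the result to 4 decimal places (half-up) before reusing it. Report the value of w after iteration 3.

-0.7120

Iteration 1:
  u = (-12 - (-2)·2.0000 - (4)·2.0000) / (7) = -2.2857
  v = (4 - (4)·0.0000 - (1)·2.0000) / (7) = 0.2857
  w = (-10 - (-4)·0.0000 - (-4)·2.0000) / (12) = -0.1667
Iteration 2:
  u = (-12 - (-2)·0.2857 - (4)·-0.1667) / (7) = -1.5374
  v = (4 - (4)·-2.2857 - (1)·-0.1667) / (7) = 1.9014
  w = (-10 - (-4)·-2.2857 - (-4)·0.2857) / (12) = -1.5000
Iteration 3:
  u = (-12 - (-2)·1.9014 - (4)·-1.5000) / (7) = -0.3139
  v = (4 - (4)·-1.5374 - (1)·-1.5000) / (7) = 1.6642
  w = (-10 - (-4)·-1.5374 - (-4)·1.9014) / (12) = -0.7120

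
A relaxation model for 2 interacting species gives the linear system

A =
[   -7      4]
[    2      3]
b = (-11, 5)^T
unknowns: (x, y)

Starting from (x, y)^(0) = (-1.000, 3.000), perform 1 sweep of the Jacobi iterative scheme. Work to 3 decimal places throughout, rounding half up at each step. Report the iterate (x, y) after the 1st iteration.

(3.286, 2.333)

Iteration 1:
  x = (-11 - (4)·3.000) / (-7) = 3.286
  y = (5 - (2)·-1.000) / (3) = 2.333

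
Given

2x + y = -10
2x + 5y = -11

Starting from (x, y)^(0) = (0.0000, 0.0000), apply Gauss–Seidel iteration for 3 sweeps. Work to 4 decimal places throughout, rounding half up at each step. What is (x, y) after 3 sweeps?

(-4.8800, -0.2480)

Iteration 1:
  x = (-10 - (1)·0.0000) / (2) = -5.0000
  y = (-11 - (2)·-5.0000) / (5) = -0.2000
Iteration 2:
  x = (-10 - (1)·-0.2000) / (2) = -4.9000
  y = (-11 - (2)·-4.9000) / (5) = -0.2400
Iteration 3:
  x = (-10 - (1)·-0.2400) / (2) = -4.8800
  y = (-11 - (2)·-4.8800) / (5) = -0.2480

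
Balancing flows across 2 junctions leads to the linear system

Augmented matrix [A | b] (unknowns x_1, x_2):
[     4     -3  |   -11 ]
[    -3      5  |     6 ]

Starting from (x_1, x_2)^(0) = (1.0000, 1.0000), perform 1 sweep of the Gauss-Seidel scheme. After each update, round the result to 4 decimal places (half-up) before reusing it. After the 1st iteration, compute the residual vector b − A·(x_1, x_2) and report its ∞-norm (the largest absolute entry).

Iteration 1:
  x_1 = (-11 - (-3)·1.0000) / (4) = -2.0000
  x_2 = (6 - (-3)·-2.0000) / (5) = 0.0000
Residual b − A·x = (-3.0000, 0.0000); ∞-norm = 3.0000

3.0000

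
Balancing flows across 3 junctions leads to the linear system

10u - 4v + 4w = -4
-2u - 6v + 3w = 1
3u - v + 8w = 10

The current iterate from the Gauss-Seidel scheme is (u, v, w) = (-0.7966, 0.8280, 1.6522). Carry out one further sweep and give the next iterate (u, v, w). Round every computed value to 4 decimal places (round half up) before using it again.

One sweep:
  u = (-4 - (-4)·0.8280 - (4)·1.6522) / (10) = -0.7297
  v = (1 - (-2)·-0.7297 - (3)·1.6522) / (-6) = 0.9027
  w = (10 - (3)·-0.7297 - (-1)·0.9027) / (8) = 1.6365

(-0.7297, 0.9027, 1.6365)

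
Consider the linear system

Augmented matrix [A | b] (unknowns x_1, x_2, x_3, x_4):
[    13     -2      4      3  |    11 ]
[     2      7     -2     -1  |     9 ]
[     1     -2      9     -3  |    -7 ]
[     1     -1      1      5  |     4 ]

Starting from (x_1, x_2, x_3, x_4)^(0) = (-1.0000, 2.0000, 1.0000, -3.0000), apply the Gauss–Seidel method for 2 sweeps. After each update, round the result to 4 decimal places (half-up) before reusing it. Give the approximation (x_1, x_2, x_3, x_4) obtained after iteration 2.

(1.2771, 0.5503, -0.4669, 0.7480)

Iteration 1:
  x_1 = (11 - (-2)·2.0000 - (4)·1.0000 - (3)·-3.0000) / (13) = 1.5385
  x_2 = (9 - (2)·1.5385 - (-2)·1.0000 - (-1)·-3.0000) / (7) = 0.7033
  x_3 = (-7 - (1)·1.5385 - (-2)·0.7033 - (-3)·-3.0000) / (9) = -1.7924
  x_4 = (4 - (1)·1.5385 - (-1)·0.7033 - (1)·-1.7924) / (5) = 0.9914
Iteration 2:
  x_1 = (11 - (-2)·0.7033 - (4)·-1.7924 - (3)·0.9914) / (13) = 1.2771
  x_2 = (9 - (2)·1.2771 - (-2)·-1.7924 - (-1)·0.9914) / (7) = 0.5503
  x_3 = (-7 - (1)·1.2771 - (-2)·0.5503 - (-3)·0.9914) / (9) = -0.4669
  x_4 = (4 - (1)·1.2771 - (-1)·0.5503 - (1)·-0.4669) / (5) = 0.7480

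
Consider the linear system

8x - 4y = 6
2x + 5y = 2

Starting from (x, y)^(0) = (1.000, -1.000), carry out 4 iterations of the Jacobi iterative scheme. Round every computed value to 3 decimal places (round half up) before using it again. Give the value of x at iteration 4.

Iteration 1:
  x = (6 - (-4)·-1.000) / (8) = 0.250
  y = (2 - (2)·1.000) / (5) = 0.000
Iteration 2:
  x = (6 - (-4)·0.000) / (8) = 0.750
  y = (2 - (2)·0.250) / (5) = 0.300
Iteration 3:
  x = (6 - (-4)·0.300) / (8) = 0.900
  y = (2 - (2)·0.750) / (5) = 0.100
Iteration 4:
  x = (6 - (-4)·0.100) / (8) = 0.800
  y = (2 - (2)·0.900) / (5) = 0.040

0.800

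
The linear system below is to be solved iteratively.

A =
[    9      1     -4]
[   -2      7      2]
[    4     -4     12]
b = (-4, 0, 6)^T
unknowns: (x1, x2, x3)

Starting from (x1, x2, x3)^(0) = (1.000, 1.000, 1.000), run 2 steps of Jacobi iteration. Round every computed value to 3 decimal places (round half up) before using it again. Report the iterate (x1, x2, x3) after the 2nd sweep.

(-0.222, -0.175, 0.537)

Iteration 1:
  x1 = (-4 - (1)·1.000 - (-4)·1.000) / (9) = -0.111
  x2 = (0 - (-2)·1.000 - (2)·1.000) / (7) = 0.000
  x3 = (6 - (4)·1.000 - (-4)·1.000) / (12) = 0.500
Iteration 2:
  x1 = (-4 - (1)·0.000 - (-4)·0.500) / (9) = -0.222
  x2 = (0 - (-2)·-0.111 - (2)·0.500) / (7) = -0.175
  x3 = (6 - (4)·-0.111 - (-4)·0.000) / (12) = 0.537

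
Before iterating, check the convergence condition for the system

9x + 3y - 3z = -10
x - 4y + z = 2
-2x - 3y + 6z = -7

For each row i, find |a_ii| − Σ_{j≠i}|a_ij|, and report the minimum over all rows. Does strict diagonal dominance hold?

row 1: |9| − (3+3) = 3
row 2: |-4| − (1+1) = 2
row 3: |6| − (2+3) = 1
minimum over rows = 1 → strictly diagonally dominant (convergence guaranteed)

1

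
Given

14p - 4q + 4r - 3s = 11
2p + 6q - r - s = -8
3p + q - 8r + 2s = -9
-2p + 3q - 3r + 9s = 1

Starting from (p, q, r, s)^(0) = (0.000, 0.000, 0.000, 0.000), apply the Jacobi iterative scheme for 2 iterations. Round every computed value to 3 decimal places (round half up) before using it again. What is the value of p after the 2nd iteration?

0.107

Iteration 1:
  p = (11 - (-4)·0.000 - (4)·0.000 - (-3)·0.000) / (14) = 0.786
  q = (-8 - (2)·0.000 - (-1)·0.000 - (-1)·0.000) / (6) = -1.333
  r = (-9 - (3)·0.000 - (1)·0.000 - (2)·0.000) / (-8) = 1.125
  s = (1 - (-2)·0.000 - (3)·0.000 - (-3)·0.000) / (9) = 0.111
Iteration 2:
  p = (11 - (-4)·-1.333 - (4)·1.125 - (-3)·0.111) / (14) = 0.107
  q = (-8 - (2)·0.786 - (-1)·1.125 - (-1)·0.111) / (6) = -1.389
  r = (-9 - (3)·0.786 - (1)·-1.333 - (2)·0.111) / (-8) = 1.281
  s = (1 - (-2)·0.786 - (3)·-1.333 - (-3)·1.125) / (9) = 1.105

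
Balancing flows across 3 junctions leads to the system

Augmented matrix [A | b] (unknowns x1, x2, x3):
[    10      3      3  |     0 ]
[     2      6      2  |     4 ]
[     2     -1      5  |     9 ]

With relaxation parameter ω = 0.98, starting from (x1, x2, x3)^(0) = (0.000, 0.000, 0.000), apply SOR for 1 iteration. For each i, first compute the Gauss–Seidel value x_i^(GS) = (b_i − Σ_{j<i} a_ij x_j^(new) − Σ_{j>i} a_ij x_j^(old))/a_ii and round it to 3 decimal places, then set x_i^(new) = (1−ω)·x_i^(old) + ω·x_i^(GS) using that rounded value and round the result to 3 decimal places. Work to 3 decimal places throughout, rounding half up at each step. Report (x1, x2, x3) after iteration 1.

Iteration 1:
  x1: GS value = (0 - (3)·0.000 - (3)·0.000) / (10) = 0.000;  x1 ← (1−ω)·0.000 + ω·0.000 = 0.000
  x2: GS value = (4 - (2)·0.000 - (2)·0.000) / (6) = 0.667;  x2 ← (1−ω)·0.000 + ω·0.667 = 0.654
  x3: GS value = (9 - (2)·0.000 - (-1)·0.654) / (5) = 1.931;  x3 ← (1−ω)·0.000 + ω·1.931 = 1.892

(0.000, 0.654, 1.892)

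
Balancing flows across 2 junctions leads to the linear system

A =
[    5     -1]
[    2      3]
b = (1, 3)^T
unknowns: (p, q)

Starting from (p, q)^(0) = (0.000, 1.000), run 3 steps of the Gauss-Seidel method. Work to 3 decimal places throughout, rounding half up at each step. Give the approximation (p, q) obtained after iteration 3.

(0.354, 0.764)

Iteration 1:
  p = (1 - (-1)·1.000) / (5) = 0.400
  q = (3 - (2)·0.400) / (3) = 0.733
Iteration 2:
  p = (1 - (-1)·0.733) / (5) = 0.347
  q = (3 - (2)·0.347) / (3) = 0.769
Iteration 3:
  p = (1 - (-1)·0.769) / (5) = 0.354
  q = (3 - (2)·0.354) / (3) = 0.764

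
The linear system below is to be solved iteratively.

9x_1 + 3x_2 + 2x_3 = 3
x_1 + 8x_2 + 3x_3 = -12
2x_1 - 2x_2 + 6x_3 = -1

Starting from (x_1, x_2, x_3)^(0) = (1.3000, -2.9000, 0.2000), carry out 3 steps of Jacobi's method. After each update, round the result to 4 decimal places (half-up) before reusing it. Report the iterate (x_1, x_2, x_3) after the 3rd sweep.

(0.9486, -1.2209, -0.9434)

Iteration 1:
  x_1 = (3 - (3)·-2.9000 - (2)·0.2000) / (9) = 1.2556
  x_2 = (-12 - (1)·1.3000 - (3)·0.2000) / (8) = -1.7375
  x_3 = (-1 - (2)·1.3000 - (-2)·-2.9000) / (6) = -1.5667
Iteration 2:
  x_1 = (3 - (3)·-1.7375 - (2)·-1.5667) / (9) = 1.2607
  x_2 = (-12 - (1)·1.2556 - (3)·-1.5667) / (8) = -1.0694
  x_3 = (-1 - (2)·1.2556 - (-2)·-1.7375) / (6) = -1.1644
Iteration 3:
  x_1 = (3 - (3)·-1.0694 - (2)·-1.1644) / (9) = 0.9486
  x_2 = (-12 - (1)·1.2607 - (3)·-1.1644) / (8) = -1.2209
  x_3 = (-1 - (2)·1.2607 - (-2)·-1.0694) / (6) = -0.9434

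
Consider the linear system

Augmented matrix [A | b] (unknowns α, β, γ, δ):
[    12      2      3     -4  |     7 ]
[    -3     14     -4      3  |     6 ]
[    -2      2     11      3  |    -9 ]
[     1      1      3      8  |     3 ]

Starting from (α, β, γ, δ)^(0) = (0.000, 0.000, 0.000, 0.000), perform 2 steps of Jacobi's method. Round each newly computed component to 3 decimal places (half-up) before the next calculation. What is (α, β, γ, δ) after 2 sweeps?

Iteration 1:
  α = (7 - (2)·0.000 - (3)·0.000 - (-4)·0.000) / (12) = 0.583
  β = (6 - (-3)·0.000 - (-4)·0.000 - (3)·0.000) / (14) = 0.429
  γ = (-9 - (-2)·0.000 - (2)·0.000 - (3)·0.000) / (11) = -0.818
  δ = (3 - (1)·0.000 - (1)·0.000 - (3)·0.000) / (8) = 0.375
Iteration 2:
  α = (7 - (2)·0.429 - (3)·-0.818 - (-4)·0.375) / (12) = 0.841
  β = (6 - (-3)·0.583 - (-4)·-0.818 - (3)·0.375) / (14) = 0.239
  γ = (-9 - (-2)·0.583 - (2)·0.429 - (3)·0.375) / (11) = -0.892
  δ = (3 - (1)·0.583 - (1)·0.429 - (3)·-0.818) / (8) = 0.555

(0.841, 0.239, -0.892, 0.555)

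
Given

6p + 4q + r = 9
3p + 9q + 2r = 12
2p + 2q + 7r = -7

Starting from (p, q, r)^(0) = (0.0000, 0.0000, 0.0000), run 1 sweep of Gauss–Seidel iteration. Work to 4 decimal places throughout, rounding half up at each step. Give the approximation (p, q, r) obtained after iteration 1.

Iteration 1:
  p = (9 - (4)·0.0000 - (1)·0.0000) / (6) = 1.5000
  q = (12 - (3)·1.5000 - (2)·0.0000) / (9) = 0.8333
  r = (-7 - (2)·1.5000 - (2)·0.8333) / (7) = -1.6667

(1.5000, 0.8333, -1.6667)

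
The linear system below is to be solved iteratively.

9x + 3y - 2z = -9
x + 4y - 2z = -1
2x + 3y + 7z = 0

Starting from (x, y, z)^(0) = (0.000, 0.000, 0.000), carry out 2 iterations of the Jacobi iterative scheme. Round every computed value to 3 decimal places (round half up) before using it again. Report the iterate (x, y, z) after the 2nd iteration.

Iteration 1:
  x = (-9 - (3)·0.000 - (-2)·0.000) / (9) = -1.000
  y = (-1 - (1)·0.000 - (-2)·0.000) / (4) = -0.250
  z = (0 - (2)·0.000 - (3)·0.000) / (7) = 0.000
Iteration 2:
  x = (-9 - (3)·-0.250 - (-2)·0.000) / (9) = -0.917
  y = (-1 - (1)·-1.000 - (-2)·0.000) / (4) = 0.000
  z = (0 - (2)·-1.000 - (3)·-0.250) / (7) = 0.393

(-0.917, 0.000, 0.393)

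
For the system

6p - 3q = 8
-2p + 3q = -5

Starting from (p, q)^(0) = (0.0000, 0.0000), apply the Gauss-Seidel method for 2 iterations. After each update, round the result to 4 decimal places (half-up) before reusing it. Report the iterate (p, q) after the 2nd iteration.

Iteration 1:
  p = (8 - (-3)·0.0000) / (6) = 1.3333
  q = (-5 - (-2)·1.3333) / (3) = -0.7778
Iteration 2:
  p = (8 - (-3)·-0.7778) / (6) = 0.9444
  q = (-5 - (-2)·0.9444) / (3) = -1.0371

(0.9444, -1.0371)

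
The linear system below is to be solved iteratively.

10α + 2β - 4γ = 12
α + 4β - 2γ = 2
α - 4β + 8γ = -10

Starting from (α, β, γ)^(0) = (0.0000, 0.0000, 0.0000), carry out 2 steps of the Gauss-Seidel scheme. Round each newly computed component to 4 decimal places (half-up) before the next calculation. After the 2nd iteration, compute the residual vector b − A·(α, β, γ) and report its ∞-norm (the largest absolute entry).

Iteration 1:
  α = (12 - (2)·0.0000 - (-4)·0.0000) / (10) = 1.2000
  β = (2 - (1)·1.2000 - (-2)·0.0000) / (4) = 0.2000
  γ = (-10 - (1)·1.2000 - (-4)·0.2000) / (8) = -1.3000
Iteration 2:
  α = (12 - (2)·0.2000 - (-4)·-1.3000) / (10) = 0.6400
  β = (2 - (1)·0.6400 - (-2)·-1.3000) / (4) = -0.3100
  γ = (-10 - (1)·0.6400 - (-4)·-0.3100) / (8) = -1.4850
Residual b − A·x = (0.2800, -0.3700, 0.0000); ∞-norm = 0.3700

0.3700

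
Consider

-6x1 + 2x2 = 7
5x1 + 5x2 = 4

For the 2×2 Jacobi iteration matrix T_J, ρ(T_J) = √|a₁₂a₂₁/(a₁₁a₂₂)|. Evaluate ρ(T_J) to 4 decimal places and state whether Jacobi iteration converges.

0.5774

a₁₂a₂₁/(a₁₁a₂₂) = (2)·(5) / ((-6)·(5)) = -0.333333
ρ = √|-0.333333| = √0.333333 = 0.5774
ρ < 1, so Jacobi converges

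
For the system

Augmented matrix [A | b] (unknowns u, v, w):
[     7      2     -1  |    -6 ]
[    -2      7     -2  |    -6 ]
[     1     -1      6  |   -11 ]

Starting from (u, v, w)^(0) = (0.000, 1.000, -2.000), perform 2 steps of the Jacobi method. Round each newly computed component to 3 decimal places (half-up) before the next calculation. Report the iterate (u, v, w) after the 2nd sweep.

(-0.687, -1.742, -1.833)

Iteration 1:
  u = (-6 - (2)·1.000 - (-1)·-2.000) / (7) = -1.429
  v = (-6 - (-2)·0.000 - (-2)·-2.000) / (7) = -1.429
  w = (-11 - (1)·0.000 - (-1)·1.000) / (6) = -1.667
Iteration 2:
  u = (-6 - (2)·-1.429 - (-1)·-1.667) / (7) = -0.687
  v = (-6 - (-2)·-1.429 - (-2)·-1.667) / (7) = -1.742
  w = (-11 - (1)·-1.429 - (-1)·-1.429) / (6) = -1.833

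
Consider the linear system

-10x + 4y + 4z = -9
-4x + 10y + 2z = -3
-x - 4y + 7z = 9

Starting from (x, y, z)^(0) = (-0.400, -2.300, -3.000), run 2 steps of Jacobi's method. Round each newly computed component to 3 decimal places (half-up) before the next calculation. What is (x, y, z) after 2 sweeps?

(0.922, -0.771, 1.191)

Iteration 1:
  x = (-9 - (4)·-2.300 - (4)·-3.000) / (-10) = -1.220
  y = (-3 - (-4)·-0.400 - (2)·-3.000) / (10) = 0.140
  z = (9 - (-1)·-0.400 - (-4)·-2.300) / (7) = -0.086
Iteration 2:
  x = (-9 - (4)·0.140 - (4)·-0.086) / (-10) = 0.922
  y = (-3 - (-4)·-1.220 - (2)·-0.086) / (10) = -0.771
  z = (9 - (-1)·-1.220 - (-4)·0.140) / (7) = 1.191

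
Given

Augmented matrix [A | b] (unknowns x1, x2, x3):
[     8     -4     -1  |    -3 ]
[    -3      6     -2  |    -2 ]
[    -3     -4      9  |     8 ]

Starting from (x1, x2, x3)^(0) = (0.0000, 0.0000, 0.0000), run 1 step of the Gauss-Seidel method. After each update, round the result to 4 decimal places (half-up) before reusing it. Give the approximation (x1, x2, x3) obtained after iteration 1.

Iteration 1:
  x1 = (-3 - (-4)·0.0000 - (-1)·0.0000) / (8) = -0.3750
  x2 = (-2 - (-3)·-0.3750 - (-2)·0.0000) / (6) = -0.5208
  x3 = (8 - (-3)·-0.3750 - (-4)·-0.5208) / (9) = 0.5324

(-0.3750, -0.5208, 0.5324)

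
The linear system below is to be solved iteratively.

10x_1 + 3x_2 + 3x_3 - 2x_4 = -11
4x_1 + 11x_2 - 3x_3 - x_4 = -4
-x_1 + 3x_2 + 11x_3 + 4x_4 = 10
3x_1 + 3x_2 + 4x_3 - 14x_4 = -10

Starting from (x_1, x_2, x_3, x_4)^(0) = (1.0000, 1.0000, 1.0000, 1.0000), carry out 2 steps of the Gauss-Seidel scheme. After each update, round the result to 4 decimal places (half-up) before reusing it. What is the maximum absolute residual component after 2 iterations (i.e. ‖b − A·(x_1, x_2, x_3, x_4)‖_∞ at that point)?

0.8694

Iteration 1:
  x_1 = (-11 - (3)·1.0000 - (3)·1.0000 - (-2)·1.0000) / (10) = -1.5000
  x_2 = (-4 - (4)·-1.5000 - (-3)·1.0000 - (-1)·1.0000) / (11) = 0.5455
  x_3 = (10 - (-1)·-1.5000 - (3)·0.5455 - (4)·1.0000) / (11) = 0.2603
  x_4 = (-10 - (3)·-1.5000 - (3)·0.5455 - (4)·0.2603) / (-14) = 0.5841
Iteration 2:
  x_1 = (-11 - (3)·0.5455 - (3)·0.2603 - (-2)·0.5841) / (10) = -1.2249
  x_2 = (-4 - (4)·-1.2249 - (-3)·0.2603 - (-1)·0.5841) / (11) = 0.2059
  x_3 = (10 - (-1)·-1.2249 - (3)·0.2059 - (4)·0.5841) / (11) = 0.5292
  x_4 = (-10 - (3)·-1.2249 - (3)·0.2059 - (4)·0.5292) / (-14) = 0.6471
Residual b − A·x = (0.3379, 0.8694, -0.2522, -0.0004); ∞-norm = 0.8694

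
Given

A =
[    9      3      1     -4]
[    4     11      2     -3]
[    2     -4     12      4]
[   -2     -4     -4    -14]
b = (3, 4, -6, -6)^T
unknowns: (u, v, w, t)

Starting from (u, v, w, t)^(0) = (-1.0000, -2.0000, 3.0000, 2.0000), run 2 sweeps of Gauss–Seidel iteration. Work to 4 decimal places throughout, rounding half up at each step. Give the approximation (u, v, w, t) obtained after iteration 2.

(0.8736, 0.5058, -0.7072, 0.3613)

Iteration 1:
  u = (3 - (3)·-2.0000 - (1)·3.0000 - (-4)·2.0000) / (9) = 1.5556
  v = (4 - (4)·1.5556 - (2)·3.0000 - (-3)·2.0000) / (11) = -0.2020
  w = (-6 - (2)·1.5556 - (-4)·-0.2020 - (4)·2.0000) / (12) = -1.4933
  t = (-6 - (-2)·1.5556 - (-4)·-0.2020 - (-4)·-1.4933) / (-14) = 0.6907
Iteration 2:
  u = (3 - (3)·-0.2020 - (1)·-1.4933 - (-4)·0.6907) / (9) = 0.8736
  v = (4 - (4)·0.8736 - (2)·-1.4933 - (-3)·0.6907) / (11) = 0.5058
  w = (-6 - (2)·0.8736 - (-4)·0.5058 - (4)·0.6907) / (12) = -0.7072
  t = (-6 - (-2)·0.8736 - (-4)·0.5058 - (-4)·-0.7072) / (-14) = 0.3613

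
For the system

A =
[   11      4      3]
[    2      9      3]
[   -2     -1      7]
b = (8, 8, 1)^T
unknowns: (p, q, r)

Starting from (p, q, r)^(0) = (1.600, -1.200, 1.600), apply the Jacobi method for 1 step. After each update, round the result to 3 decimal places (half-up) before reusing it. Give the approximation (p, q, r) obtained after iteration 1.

(0.727, 0.000, 0.429)

Iteration 1:
  p = (8 - (4)·-1.200 - (3)·1.600) / (11) = 0.727
  q = (8 - (2)·1.600 - (3)·1.600) / (9) = 0.000
  r = (1 - (-2)·1.600 - (-1)·-1.200) / (7) = 0.429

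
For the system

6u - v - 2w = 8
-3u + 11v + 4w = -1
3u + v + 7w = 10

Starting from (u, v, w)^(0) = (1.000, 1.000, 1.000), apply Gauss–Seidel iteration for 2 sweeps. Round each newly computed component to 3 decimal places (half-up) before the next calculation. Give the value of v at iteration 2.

0.101

Iteration 1:
  u = (8 - (-1)·1.000 - (-2)·1.000) / (6) = 1.833
  v = (-1 - (-3)·1.833 - (4)·1.000) / (11) = 0.045
  w = (10 - (3)·1.833 - (1)·0.045) / (7) = 0.637
Iteration 2:
  u = (8 - (-1)·0.045 - (-2)·0.637) / (6) = 1.553
  v = (-1 - (-3)·1.553 - (4)·0.637) / (11) = 0.101
  w = (10 - (3)·1.553 - (1)·0.101) / (7) = 0.749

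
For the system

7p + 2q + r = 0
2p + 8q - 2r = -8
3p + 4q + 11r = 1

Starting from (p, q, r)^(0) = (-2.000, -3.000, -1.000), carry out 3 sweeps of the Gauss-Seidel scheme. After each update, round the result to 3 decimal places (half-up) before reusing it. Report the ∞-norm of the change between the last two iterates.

0.141

Iteration 1:
  p = (0 - (2)·-3.000 - (1)·-1.000) / (7) = 1.000
  q = (-8 - (2)·1.000 - (-2)·-1.000) / (8) = -1.500
  r = (1 - (3)·1.000 - (4)·-1.500) / (11) = 0.364
Iteration 2:
  p = (0 - (2)·-1.500 - (1)·0.364) / (7) = 0.377
  q = (-8 - (2)·0.377 - (-2)·0.364) / (8) = -1.003
  r = (1 - (3)·0.377 - (4)·-1.003) / (11) = 0.353
Iteration 3:
  p = (0 - (2)·-1.003 - (1)·0.353) / (7) = 0.236
  q = (-8 - (2)·0.236 - (-2)·0.353) / (8) = -0.971
  r = (1 - (3)·0.236 - (4)·-0.971) / (11) = 0.380
Change: (-0.141, 0.032, 0.027) → max |·| = 0.141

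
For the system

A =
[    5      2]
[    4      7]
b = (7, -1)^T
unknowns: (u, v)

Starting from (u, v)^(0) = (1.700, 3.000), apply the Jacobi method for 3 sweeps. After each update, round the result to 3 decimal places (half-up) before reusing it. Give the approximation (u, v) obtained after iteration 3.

(1.503, -1.198)

Iteration 1:
  u = (7 - (2)·3.000) / (5) = 0.200
  v = (-1 - (4)·1.700) / (7) = -1.114
Iteration 2:
  u = (7 - (2)·-1.114) / (5) = 1.846
  v = (-1 - (4)·0.200) / (7) = -0.257
Iteration 3:
  u = (7 - (2)·-0.257) / (5) = 1.503
  v = (-1 - (4)·1.846) / (7) = -1.198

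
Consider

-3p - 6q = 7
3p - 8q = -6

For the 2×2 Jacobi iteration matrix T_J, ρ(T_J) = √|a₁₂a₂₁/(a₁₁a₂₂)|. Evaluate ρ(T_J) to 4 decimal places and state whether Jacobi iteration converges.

a₁₂a₂₁/(a₁₁a₂₂) = (-6)·(3) / ((-3)·(-8)) = -0.750000
ρ = √|-0.750000| = √0.750000 = 0.8660
ρ < 1, so Jacobi converges

0.8660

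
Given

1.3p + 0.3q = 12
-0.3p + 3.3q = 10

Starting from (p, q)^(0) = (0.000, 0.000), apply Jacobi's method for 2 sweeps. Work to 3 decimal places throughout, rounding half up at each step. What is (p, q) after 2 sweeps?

(8.532, 3.869)

Iteration 1:
  p = (12 - (0.3)·0.000) / (1.3) = 9.231
  q = (10 - (-0.3)·0.000) / (3.3) = 3.030
Iteration 2:
  p = (12 - (0.3)·3.030) / (1.3) = 8.532
  q = (10 - (-0.3)·9.231) / (3.3) = 3.869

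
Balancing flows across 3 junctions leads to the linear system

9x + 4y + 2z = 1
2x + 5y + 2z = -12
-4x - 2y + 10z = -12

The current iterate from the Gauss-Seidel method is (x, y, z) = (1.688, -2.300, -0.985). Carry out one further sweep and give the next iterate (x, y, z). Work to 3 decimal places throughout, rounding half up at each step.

(1.352, -2.547, -1.169)

One sweep:
  x = (1 - (4)·-2.300 - (2)·-0.985) / (9) = 1.352
  y = (-12 - (2)·1.352 - (2)·-0.985) / (5) = -2.547
  z = (-12 - (-4)·1.352 - (-2)·-2.547) / (10) = -1.169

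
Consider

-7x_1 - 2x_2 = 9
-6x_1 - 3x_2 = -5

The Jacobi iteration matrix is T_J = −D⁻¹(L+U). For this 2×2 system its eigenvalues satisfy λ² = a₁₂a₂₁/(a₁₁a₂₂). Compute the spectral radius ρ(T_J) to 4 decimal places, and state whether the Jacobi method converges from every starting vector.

a₁₂a₂₁/(a₁₁a₂₂) = (-2)·(-6) / ((-7)·(-3)) = 0.571429
ρ = √|0.571429| = √0.571429 = 0.7559
ρ < 1, so Jacobi converges

0.7559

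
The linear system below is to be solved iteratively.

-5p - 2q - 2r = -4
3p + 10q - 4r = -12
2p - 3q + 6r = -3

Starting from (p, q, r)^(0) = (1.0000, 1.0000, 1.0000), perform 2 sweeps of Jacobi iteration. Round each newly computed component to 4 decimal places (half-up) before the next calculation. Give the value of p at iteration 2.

1.3733

Iteration 1:
  p = (-4 - (-2)·1.0000 - (-2)·1.0000) / (-5) = 0.0000
  q = (-12 - (3)·1.0000 - (-4)·1.0000) / (10) = -1.1000
  r = (-3 - (2)·1.0000 - (-3)·1.0000) / (6) = -0.3333
Iteration 2:
  p = (-4 - (-2)·-1.1000 - (-2)·-0.3333) / (-5) = 1.3733
  q = (-12 - (3)·0.0000 - (-4)·-0.3333) / (10) = -1.3333
  r = (-3 - (2)·0.0000 - (-3)·-1.1000) / (6) = -1.0500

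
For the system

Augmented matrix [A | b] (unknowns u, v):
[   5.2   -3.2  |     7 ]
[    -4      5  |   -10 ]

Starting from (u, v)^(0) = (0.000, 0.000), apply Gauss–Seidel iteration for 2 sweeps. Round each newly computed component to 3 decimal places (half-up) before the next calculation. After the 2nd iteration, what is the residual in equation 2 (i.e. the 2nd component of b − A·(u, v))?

0.002

Iteration 1:
  u = (7 - (-3.2)·0.000) / (5.2) = 1.346
  v = (-10 - (-4)·1.346) / (5) = -0.923
Iteration 2:
  u = (7 - (-3.2)·-0.923) / (5.2) = 0.778
  v = (-10 - (-4)·0.778) / (5) = -1.378
Residual b − A·x = (-1.455, 0.002)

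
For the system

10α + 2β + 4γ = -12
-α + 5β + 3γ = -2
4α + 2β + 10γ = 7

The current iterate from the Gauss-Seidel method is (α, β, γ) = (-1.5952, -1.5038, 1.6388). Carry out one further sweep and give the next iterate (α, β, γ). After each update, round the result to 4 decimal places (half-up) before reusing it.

(-1.5548, -1.6942, 1.6608)

One sweep:
  α = (-12 - (2)·-1.5038 - (4)·1.6388) / (10) = -1.5548
  β = (-2 - (-1)·-1.5548 - (3)·1.6388) / (5) = -1.6942
  γ = (7 - (4)·-1.5548 - (2)·-1.6942) / (10) = 1.6608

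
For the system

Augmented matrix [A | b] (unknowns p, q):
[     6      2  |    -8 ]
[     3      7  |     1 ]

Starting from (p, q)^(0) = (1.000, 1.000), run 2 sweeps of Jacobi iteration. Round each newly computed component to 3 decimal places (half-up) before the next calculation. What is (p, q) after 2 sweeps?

(-1.238, 0.857)

Iteration 1:
  p = (-8 - (2)·1.000) / (6) = -1.667
  q = (1 - (3)·1.000) / (7) = -0.286
Iteration 2:
  p = (-8 - (2)·-0.286) / (6) = -1.238
  q = (1 - (3)·-1.667) / (7) = 0.857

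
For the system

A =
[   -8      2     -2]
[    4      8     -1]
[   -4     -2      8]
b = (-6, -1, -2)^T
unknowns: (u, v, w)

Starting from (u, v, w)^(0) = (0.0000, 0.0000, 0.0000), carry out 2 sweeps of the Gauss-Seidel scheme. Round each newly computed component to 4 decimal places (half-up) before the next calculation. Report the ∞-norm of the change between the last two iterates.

0.1250

Iteration 1:
  u = (-6 - (2)·0.0000 - (-2)·0.0000) / (-8) = 0.7500
  v = (-1 - (4)·0.7500 - (-1)·0.0000) / (8) = -0.5000
  w = (-2 - (-4)·0.7500 - (-2)·-0.5000) / (8) = 0.0000
Iteration 2:
  u = (-6 - (2)·-0.5000 - (-2)·0.0000) / (-8) = 0.6250
  v = (-1 - (4)·0.6250 - (-1)·0.0000) / (8) = -0.4375
  w = (-2 - (-4)·0.6250 - (-2)·-0.4375) / (8) = -0.0469
Change: (-0.1250, 0.0625, -0.0469) → max |·| = 0.1250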